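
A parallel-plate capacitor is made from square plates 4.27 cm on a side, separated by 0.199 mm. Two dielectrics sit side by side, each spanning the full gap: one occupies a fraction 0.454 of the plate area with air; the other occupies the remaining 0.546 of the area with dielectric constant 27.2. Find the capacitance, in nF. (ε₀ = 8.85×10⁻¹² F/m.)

A = (4.27 cm)² = 1.82×10⁻³ m².
Side-by-side slabs ⇒ two capacitors in parallel, each spanning the full gap.
C₁ = κ₁ε₀A₁/d = 1.00 × 8.85×10⁻¹² × 8.28×10⁻⁴ / 1.99×10⁻⁴ = 3.68×10⁻¹¹ F.
C₂ = κ₂ε₀A₂/d = 27.2 × 8.85×10⁻¹² × 9.96×10⁻⁴ / 1.99×10⁻⁴ = 1.20×10⁻⁹ F.
C = C₁ + C₂ = 1.24×10⁻⁹ F.

C ≈ 1.24 nF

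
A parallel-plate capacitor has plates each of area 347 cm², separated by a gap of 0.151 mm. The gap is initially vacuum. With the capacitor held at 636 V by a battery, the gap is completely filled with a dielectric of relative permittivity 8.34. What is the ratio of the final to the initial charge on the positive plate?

Battery connected ⇒ V is held fixed.
C₂ = 8.34 C₁ and Q = CV, so Q₂/Q₁ = C₂/C₁ = 8.34.

Q₂/Q₁ ≈ 8.34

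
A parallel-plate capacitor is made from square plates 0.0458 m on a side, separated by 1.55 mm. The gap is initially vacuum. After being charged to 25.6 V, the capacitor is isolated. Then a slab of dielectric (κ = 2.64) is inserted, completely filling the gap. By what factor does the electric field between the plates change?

Isolated ⇒ Q is held fixed.
V₂ = Q/C₂ = V₁/2.64; E = V/d, so E₂/E₁ = (V₂/V₁)(d₁/d₂) = 0.379.

0.379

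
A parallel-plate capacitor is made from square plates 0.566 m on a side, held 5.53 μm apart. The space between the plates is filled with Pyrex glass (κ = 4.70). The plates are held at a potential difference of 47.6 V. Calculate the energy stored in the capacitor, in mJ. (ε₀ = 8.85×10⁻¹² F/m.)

A = (0.566 m)² = 0.320 m².
C = κε₀A/d = 4.70 × 8.85×10⁻¹² × 0.320 / 5.53×10⁻⁶ = 2.41×10⁻⁶ F.
U = ½CV² = ½ × 2.41×10⁻⁶ × (47.6)² = 2.73×10⁻³ J.

2.73 mJ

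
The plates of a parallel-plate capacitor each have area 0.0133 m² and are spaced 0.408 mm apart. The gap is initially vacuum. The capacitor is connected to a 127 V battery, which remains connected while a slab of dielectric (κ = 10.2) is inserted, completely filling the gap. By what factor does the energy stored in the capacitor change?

Battery connected ⇒ V is held fixed.
C₂ = 10.2 C₁ and U = ½CV², so U₂/U₁ = C₂/C₁ = 10.2.

10.2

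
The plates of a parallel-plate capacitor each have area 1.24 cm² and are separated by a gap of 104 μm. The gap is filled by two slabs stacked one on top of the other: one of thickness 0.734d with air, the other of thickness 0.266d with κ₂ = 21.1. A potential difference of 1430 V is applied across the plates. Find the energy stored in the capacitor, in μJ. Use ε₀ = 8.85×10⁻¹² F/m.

A = 1.24 cm² = 1.24×10⁻⁴ m².
Stacked slabs ⇒ two capacitors in series, each with the full plate area.
C₁ = κ₁ε₀A/d₁ = 1.00 × 8.85×10⁻¹² × 1.24×10⁻⁴ / 7.63×10⁻⁵ = 1.44×10⁻¹¹ F.
C₂ = κ₂ε₀A/d₂ = 21.1 × 8.85×10⁻¹² × 1.24×10⁻⁴ / 2.77×10⁻⁵ = 8.37×10⁻¹⁰ F.
C = (1/C₁ + 1/C₂)⁻¹ = 1.41×10⁻¹¹ F.
U = ½CV² = ½ × 1.41×10⁻¹¹ × (1430)² = 1.45×10⁻⁵ J.

U ≈ 14.5 μJ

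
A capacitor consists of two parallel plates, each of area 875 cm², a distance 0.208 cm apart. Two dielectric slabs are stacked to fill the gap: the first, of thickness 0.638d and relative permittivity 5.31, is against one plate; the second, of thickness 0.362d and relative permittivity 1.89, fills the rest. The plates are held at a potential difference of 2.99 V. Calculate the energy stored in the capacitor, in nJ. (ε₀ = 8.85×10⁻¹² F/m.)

A = 875 cm² = 8.75×10⁻² m².
Stacked slabs ⇒ two capacitors in series, each with the full plate area.
C₁ = κ₁ε₀A/d₁ = 5.31 × 8.85×10⁻¹² × 8.75×10⁻² / 1.33×10⁻³ = 3.10×10⁻⁹ F.
C₂ = κ₂ε₀A/d₂ = 1.89 × 8.85×10⁻¹² × 8.75×10⁻² / 7.53×10⁻⁴ = 1.94×10⁻⁹ F.
C = (1/C₁ + 1/C₂)⁻¹ = 1.19×10⁻⁹ F.
U = ½CV² = ½ × 1.19×10⁻⁹ × (2.99)² = 5.34×10⁻⁹ J.

5.34 nJ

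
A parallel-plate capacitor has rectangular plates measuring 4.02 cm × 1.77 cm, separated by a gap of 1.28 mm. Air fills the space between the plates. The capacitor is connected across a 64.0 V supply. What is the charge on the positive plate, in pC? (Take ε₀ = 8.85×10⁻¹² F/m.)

A = 4.02 × 1.77 cm² = 7.12×10⁻⁴ m².
C = ε₀A/d = 8.85×10⁻¹² × 7.12×10⁻⁴ / 1.28×10⁻³ = 4.92×10⁻¹² F.
Q = CV = 4.92×10⁻¹² × 64.0 = 3.15×10⁻¹⁰ C.

315 pC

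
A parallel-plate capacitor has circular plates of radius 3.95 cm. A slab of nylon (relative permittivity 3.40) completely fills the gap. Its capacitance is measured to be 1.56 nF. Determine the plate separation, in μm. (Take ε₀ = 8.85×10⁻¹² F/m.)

A = π(3.95 cm)² = 4.90×10⁻³ m².
d = κε₀A/C = 3.40 × 8.85×10⁻¹² × 4.90×10⁻³ / 1.56×10⁻⁹ = 9.45×10⁻⁵ m.

94.5 μm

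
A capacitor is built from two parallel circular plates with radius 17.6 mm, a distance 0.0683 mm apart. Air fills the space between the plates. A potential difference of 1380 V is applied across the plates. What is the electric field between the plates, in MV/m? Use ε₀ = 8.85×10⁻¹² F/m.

E = V/d = 1380 / 6.83×10⁻⁵ = 2.02×10⁷ V/m.

E ≈ 20.2 MV/m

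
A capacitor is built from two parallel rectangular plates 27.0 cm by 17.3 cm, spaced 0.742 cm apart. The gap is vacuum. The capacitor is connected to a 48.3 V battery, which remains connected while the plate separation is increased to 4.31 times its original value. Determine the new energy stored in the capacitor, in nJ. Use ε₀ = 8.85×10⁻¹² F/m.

U ≈ 15.1 nJ

A = 27.0 × 17.3 cm² = 4.67×10⁻² m².
Initially C₁ = ε₀A/d = 8.85×10⁻¹² × 4.67×10⁻² / 7.42×10⁻³ = 5.57×10⁻¹¹ F.
U₁ = 6.50×10⁻⁸ J.
Battery connected ⇒ V is held fixed. C₂ = 0.232 C₁ and U = ½CV², so U₂/U₁ = C₂/C₁ = 0.232.
U₂ = 0.232 × 6.50×10⁻⁸ = 1.51×10⁻⁸ J.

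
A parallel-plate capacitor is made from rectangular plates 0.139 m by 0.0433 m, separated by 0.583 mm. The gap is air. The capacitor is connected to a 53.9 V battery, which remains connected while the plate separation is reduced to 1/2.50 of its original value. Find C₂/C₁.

C = ε₀A/d scales as 1/d, so C₂/C₁ = d₁/d₂ = 2.50.

2.50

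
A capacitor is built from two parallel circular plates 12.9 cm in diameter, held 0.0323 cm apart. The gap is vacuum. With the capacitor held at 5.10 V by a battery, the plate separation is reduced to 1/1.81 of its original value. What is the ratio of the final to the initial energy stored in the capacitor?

U₂/U₁ ≈ 1.81

Battery connected ⇒ V is held fixed.
C₂ = 1.81 C₁ and U = ½CV², so U₂/U₁ = C₂/C₁ = 1.81.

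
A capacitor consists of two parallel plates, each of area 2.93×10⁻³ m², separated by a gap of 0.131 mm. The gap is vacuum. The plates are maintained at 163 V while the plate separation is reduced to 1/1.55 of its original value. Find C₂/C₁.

C = ε₀A/d scales as 1/d, so C₂/C₁ = d₁/d₂ = 1.55.

1.55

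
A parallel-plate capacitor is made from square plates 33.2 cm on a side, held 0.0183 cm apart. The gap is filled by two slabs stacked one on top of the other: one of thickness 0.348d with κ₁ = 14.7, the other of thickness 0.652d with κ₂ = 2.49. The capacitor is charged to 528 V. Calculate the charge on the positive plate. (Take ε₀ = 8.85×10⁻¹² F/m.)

Q ≈ 9.86 μC

A = (33.2 cm)² = 0.110 m².
Stacked slabs ⇒ two capacitors in series, each with the full plate area.
C₁ = κ₁ε₀A/d₁ = 14.7 × 8.85×10⁻¹² × 0.110 / 6.37×10⁻⁵ = 2.25×10⁻⁷ F.
C₂ = κ₂ε₀A/d₂ = 2.49 × 8.85×10⁻¹² × 0.110 / 1.19×10⁻⁴ = 2.04×10⁻⁸ F.
C = (1/C₁ + 1/C₂)⁻¹ = 1.87×10⁻⁸ F.
Q = CV = 1.87×10⁻⁸ × 528 = 9.86×10⁻⁶ C.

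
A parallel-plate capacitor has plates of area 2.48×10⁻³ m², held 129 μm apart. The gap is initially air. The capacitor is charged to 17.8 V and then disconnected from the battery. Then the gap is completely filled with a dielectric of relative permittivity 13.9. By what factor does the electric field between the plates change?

Isolated ⇒ Q is held fixed.
V₂ = Q/C₂ = V₁/13.9; E = V/d, so E₂/E₁ = (V₂/V₁)(d₁/d₂) = 0.0719.

0.0719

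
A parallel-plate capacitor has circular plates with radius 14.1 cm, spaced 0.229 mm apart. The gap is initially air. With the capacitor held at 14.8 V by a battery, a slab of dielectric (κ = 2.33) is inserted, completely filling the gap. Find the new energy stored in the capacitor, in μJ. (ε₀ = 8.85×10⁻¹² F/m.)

0.616 μJ

A = π(14.1 cm)² = 6.25×10⁻² m².
Initially C₁ = ε₀A/d = 8.85×10⁻¹² × 6.25×10⁻² / 2.29×10⁻⁴ = 2.41×10⁻⁹ F.
U₁ = 2.64×10⁻⁷ J.
Battery connected ⇒ V is held fixed. C₂ = 2.33 C₁ and U = ½CV², so U₂/U₁ = C₂/C₁ = 2.33.
U₂ = 2.33 × 2.64×10⁻⁷ = 6.16×10⁻⁷ J.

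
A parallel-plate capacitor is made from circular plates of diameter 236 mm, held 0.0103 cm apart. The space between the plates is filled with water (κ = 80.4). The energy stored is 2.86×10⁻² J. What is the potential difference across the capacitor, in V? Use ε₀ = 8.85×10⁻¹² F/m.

V ≈ 435 V

A = π(236/2 mm)² = 4.37×10⁻² m².
C = κε₀A/d = 80.4 × 8.85×10⁻¹² × 4.37×10⁻² / 1.03×10⁻⁴ = 3.02×10⁻⁷ F.
V = √(2U/C) = √(2 × 2.86×10⁻² / 3.02×10⁻⁷) = 4.35×10² V.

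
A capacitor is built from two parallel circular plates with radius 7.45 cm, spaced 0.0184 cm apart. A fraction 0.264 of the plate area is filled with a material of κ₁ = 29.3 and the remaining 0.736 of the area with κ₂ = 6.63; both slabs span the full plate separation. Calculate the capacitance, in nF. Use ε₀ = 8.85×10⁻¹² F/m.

A = π(7.45 cm)² = 1.74×10⁻² m².
Side-by-side slabs ⇒ two capacitors in parallel, each spanning the full gap.
C₁ = κ₁ε₀A₁/d = 29.3 × 8.85×10⁻¹² × 4.60×10⁻³ / 1.84×10⁻⁴ = 6.49×10⁻⁹ F.
C₂ = κ₂ε₀A₂/d = 6.63 × 8.85×10⁻¹² × 1.28×10⁻² / 1.84×10⁻⁴ = 4.09×10⁻⁹ F.
C = C₁ + C₂ = 1.06×10⁻⁸ F.

10.6 nF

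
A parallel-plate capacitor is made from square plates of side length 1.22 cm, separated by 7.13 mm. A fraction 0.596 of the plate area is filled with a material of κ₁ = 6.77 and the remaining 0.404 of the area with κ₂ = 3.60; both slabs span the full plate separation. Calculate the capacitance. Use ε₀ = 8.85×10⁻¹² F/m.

C ≈ 1.01 pF

A = (1.22 cm)² = 1.49×10⁻⁴ m².
Side-by-side slabs ⇒ two capacitors in parallel, each spanning the full gap.
C₁ = κ₁ε₀A₁/d = 6.77 × 8.85×10⁻¹² × 8.87×10⁻⁵ / 7.13×10⁻³ = 7.45×10⁻¹³ F.
C₂ = κ₂ε₀A₂/d = 3.60 × 8.85×10⁻¹² × 6.01×10⁻⁵ / 7.13×10⁻³ = 2.69×10⁻¹³ F.
C = C₁ + C₂ = 1.01×10⁻¹² F.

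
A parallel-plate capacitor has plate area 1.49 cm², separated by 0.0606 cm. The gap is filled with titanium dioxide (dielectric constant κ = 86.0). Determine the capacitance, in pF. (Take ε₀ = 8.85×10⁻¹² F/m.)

A = 1.49 cm² = 1.49×10⁻⁴ m².
C = κε₀A/d = 86.0 × 8.85×10⁻¹² × 1.49×10⁻⁴ / 6.06×10⁻⁴ = 1.87×10⁻¹⁰ F.

187 pF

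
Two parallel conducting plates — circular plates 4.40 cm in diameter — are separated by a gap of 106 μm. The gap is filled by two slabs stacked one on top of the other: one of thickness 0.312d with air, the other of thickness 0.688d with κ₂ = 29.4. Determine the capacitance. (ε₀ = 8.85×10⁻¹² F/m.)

C ≈ 379 pF

A = π(4.40/2 cm)² = 1.52×10⁻³ m².
Stacked slabs ⇒ two capacitors in series, each with the full plate area.
C₁ = κ₁ε₀A/d₁ = 1.00 × 8.85×10⁻¹² × 1.52×10⁻³ / 3.31×10⁻⁵ = 4.07×10⁻¹⁰ F.
C₂ = κ₂ε₀A/d₂ = 29.4 × 8.85×10⁻¹² × 1.52×10⁻³ / 7.29×10⁻⁵ = 5.42×10⁻⁹ F.
C = (1/C₁ + 1/C₂)⁻¹ = 3.79×10⁻¹⁰ F.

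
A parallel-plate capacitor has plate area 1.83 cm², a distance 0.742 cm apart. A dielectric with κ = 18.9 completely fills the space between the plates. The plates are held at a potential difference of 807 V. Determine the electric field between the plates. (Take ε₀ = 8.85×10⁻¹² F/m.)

E ≈ 109 kV/m

E = V/d = 807 / 7.42×10⁻³ = 1.09×10⁵ V/m.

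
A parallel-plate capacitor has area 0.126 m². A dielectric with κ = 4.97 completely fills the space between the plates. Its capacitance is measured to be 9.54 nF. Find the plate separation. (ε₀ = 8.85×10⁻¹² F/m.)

d = κε₀A/C = 4.97 × 8.85×10⁻¹² × 0.126 / 9.54×10⁻⁹ = 5.81×10⁻⁴ m.

d ≈ 0.581 mm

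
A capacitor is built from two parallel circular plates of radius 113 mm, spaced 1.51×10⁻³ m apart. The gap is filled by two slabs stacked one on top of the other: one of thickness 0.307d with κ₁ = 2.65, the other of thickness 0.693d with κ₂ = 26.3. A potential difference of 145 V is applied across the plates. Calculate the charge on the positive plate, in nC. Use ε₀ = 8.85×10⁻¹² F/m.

Q ≈ 240 nC

A = π(113 mm)² = 4.01×10⁻² m².
Stacked slabs ⇒ two capacitors in series, each with the full plate area.
C₁ = κ₁ε₀A/d₁ = 2.65 × 8.85×10⁻¹² × 4.01×10⁻² / 4.64×10⁻⁴ = 2.03×10⁻⁹ F.
C₂ = κ₂ε₀A/d₂ = 26.3 × 8.85×10⁻¹² × 4.01×10⁻² / 1.05×10⁻³ = 8.92×10⁻⁹ F.
C = (1/C₁ + 1/C₂)⁻¹ = 1.65×10⁻⁹ F.
Q = CV = 1.65×10⁻⁹ × 145 = 2.40×10⁻⁷ C.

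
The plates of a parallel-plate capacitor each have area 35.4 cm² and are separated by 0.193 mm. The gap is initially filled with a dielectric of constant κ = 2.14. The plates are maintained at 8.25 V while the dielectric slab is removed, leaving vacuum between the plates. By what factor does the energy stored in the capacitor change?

Battery connected ⇒ V is held fixed.
C₂ = 0.467 C₁ and U = ½CV², so U₂/U₁ = C₂/C₁ = 0.467.

U₂/U₁ ≈ 0.467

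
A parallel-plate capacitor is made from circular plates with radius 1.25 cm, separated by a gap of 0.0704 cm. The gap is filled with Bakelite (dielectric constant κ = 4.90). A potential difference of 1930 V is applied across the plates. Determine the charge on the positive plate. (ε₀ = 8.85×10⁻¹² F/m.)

58.4 nC

A = π(1.25 cm)² = 4.91×10⁻⁴ m².
C = κε₀A/d = 4.90 × 8.85×10⁻¹² × 4.91×10⁻⁴ / 7.04×10⁻⁴ = 3.02×10⁻¹¹ F.
Q = CV = 3.02×10⁻¹¹ × 1930 = 5.84×10⁻⁸ C.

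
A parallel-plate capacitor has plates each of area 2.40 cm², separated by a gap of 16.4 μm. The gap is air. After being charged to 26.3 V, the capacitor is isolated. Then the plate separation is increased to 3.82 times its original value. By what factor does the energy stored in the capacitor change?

U₂/U₁ ≈ 3.82

Isolated ⇒ Q is held fixed.
C₂ = 0.262 C₁ and U = Q²/(2C), so U₂/U₁ = C₁/C₂ = 3.82.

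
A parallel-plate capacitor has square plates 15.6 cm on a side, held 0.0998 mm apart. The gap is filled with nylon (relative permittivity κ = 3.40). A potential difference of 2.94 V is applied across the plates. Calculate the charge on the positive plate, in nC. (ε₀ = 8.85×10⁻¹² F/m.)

Q ≈ 21.6 nC

A = (15.6 cm)² = 2.43×10⁻² m².
C = κε₀A/d = 3.40 × 8.85×10⁻¹² × 2.43×10⁻² / 9.98×10⁻⁵ = 7.34×10⁻⁹ F.
Q = CV = 7.34×10⁻⁹ × 2.94 = 2.16×10⁻⁸ C.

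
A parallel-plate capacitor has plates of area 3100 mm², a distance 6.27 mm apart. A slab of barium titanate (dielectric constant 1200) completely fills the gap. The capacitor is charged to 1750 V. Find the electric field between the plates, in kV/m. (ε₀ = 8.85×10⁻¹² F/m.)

E ≈ 279 kV/m

E = V/d = 1750 / 6.27×10⁻³ = 2.79×10⁵ V/m.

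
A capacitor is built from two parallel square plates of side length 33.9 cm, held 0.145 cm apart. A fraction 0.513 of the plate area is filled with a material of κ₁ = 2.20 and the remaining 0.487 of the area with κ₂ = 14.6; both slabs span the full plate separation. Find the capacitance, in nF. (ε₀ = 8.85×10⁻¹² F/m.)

5.78 nF

A = (33.9 cm)² = 0.115 m².
Side-by-side slabs ⇒ two capacitors in parallel, each spanning the full gap.
C₁ = κ₁ε₀A₁/d = 2.20 × 8.85×10⁻¹² × 5.90×10⁻² / 1.45×10⁻³ = 7.92×10⁻¹⁰ F.
C₂ = κ₂ε₀A₂/d = 14.6 × 8.85×10⁻¹² × 5.60×10⁻² / 1.45×10⁻³ = 4.99×10⁻⁹ F.
C = C₁ + C₂ = 5.78×10⁻⁹ F.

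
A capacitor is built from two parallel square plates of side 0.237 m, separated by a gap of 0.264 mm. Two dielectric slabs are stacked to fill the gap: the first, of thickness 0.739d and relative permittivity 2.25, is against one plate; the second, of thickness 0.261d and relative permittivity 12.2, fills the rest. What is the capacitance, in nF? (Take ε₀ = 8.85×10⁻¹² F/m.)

A = (0.237 m)² = 5.62×10⁻² m².
Stacked slabs ⇒ two capacitors in series, each with the full plate area.
C₁ = κ₁ε₀A/d₁ = 2.25 × 8.85×10⁻¹² × 5.62×10⁻² / 1.95×10⁻⁴ = 5.73×10⁻⁹ F.
C₂ = κ₂ε₀A/d₂ = 12.2 × 8.85×10⁻¹² × 5.62×10⁻² / 6.89×10⁻⁵ = 8.80×10⁻⁸ F.
C = (1/C₁ + 1/C₂)⁻¹ = 5.38×10⁻⁹ F.

C ≈ 5.38 nF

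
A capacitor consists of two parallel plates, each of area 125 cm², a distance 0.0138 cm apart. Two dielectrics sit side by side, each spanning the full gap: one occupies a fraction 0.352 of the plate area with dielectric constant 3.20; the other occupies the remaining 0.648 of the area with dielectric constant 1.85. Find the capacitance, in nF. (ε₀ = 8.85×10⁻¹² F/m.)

1.86 nF

A = 125 cm² = 1.25×10⁻² m².
Side-by-side slabs ⇒ two capacitors in parallel, each spanning the full gap.
C₁ = κ₁ε₀A₁/d = 3.20 × 8.85×10⁻¹² × 4.40×10⁻³ / 1.38×10⁻⁴ = 9.03×10⁻¹⁰ F.
C₂ = κ₂ε₀A₂/d = 1.85 × 8.85×10⁻¹² × 8.10×10⁻³ / 1.38×10⁻⁴ = 9.61×10⁻¹⁰ F.
C = C₁ + C₂ = 1.86×10⁻⁹ F.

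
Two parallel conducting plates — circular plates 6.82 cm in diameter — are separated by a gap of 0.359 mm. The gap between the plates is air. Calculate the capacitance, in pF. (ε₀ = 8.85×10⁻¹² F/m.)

90.1 pF

A = π(6.82/2 cm)² = 3.65×10⁻³ m².
C = ε₀A/d = 8.85×10⁻¹² × 3.65×10⁻³ / 3.59×10⁻⁴ = 9.01×10⁻¹¹ F.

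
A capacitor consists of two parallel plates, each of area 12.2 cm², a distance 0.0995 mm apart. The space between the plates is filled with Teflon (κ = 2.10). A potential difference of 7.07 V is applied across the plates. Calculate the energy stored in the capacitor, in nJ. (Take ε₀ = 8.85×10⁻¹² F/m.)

A = 12.2 cm² = 1.22×10⁻³ m².
C = κε₀A/d = 2.10 × 8.85×10⁻¹² × 1.22×10⁻³ / 9.95×10⁻⁵ = 2.28×10⁻¹⁰ F.
U = ½CV² = ½ × 2.28×10⁻¹⁰ × (7.07)² = 5.70×10⁻⁹ J.

U ≈ 5.70 nJ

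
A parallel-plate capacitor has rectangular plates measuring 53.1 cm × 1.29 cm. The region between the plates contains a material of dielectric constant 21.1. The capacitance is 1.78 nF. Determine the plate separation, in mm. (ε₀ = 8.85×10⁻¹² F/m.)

A = 53.1 × 1.29 cm² = 6.85×10⁻³ m².
d = κε₀A/C = 21.1 × 8.85×10⁻¹² × 6.85×10⁻³ / 1.78×10⁻⁹ = 7.19×10⁻⁴ m.

d ≈ 0.719 mm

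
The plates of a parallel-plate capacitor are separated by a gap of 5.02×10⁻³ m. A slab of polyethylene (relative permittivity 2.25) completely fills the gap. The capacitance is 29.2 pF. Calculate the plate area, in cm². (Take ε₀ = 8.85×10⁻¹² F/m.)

A = Cd/(κε₀) = 2.92×10⁻¹¹ × 5.02×10⁻³ / (2.25 × 8.85×10⁻¹²) = 7.36×10⁻³ m².

73.6 cm²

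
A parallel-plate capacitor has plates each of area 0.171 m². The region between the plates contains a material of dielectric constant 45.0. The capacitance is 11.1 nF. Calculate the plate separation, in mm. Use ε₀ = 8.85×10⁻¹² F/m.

d = κε₀A/C = 45.0 × 8.85×10⁻¹² × 0.171 / 1.11×10⁻⁸ = 6.14×10⁻³ m.

d ≈ 6.14 mm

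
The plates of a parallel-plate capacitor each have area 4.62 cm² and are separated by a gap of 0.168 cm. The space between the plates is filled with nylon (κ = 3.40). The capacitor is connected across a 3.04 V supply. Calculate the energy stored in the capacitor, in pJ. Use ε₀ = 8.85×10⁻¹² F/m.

A = 4.62 cm² = 4.62×10⁻⁴ m².
C = κε₀A/d = 3.40 × 8.85×10⁻¹² × 4.62×10⁻⁴ / 1.68×10⁻³ = 8.27×10⁻¹² F.
U = ½CV² = ½ × 8.27×10⁻¹² × (3.04)² = 3.82×10⁻¹¹ J.

U ≈ 38.2 pJ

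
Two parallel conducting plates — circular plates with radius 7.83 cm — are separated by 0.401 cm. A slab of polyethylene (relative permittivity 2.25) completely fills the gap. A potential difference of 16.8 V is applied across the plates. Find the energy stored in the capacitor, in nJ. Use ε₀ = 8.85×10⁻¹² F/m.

U ≈ 13.5 nJ

A = π(7.83 cm)² = 1.93×10⁻² m².
C = κε₀A/d = 2.25 × 8.85×10⁻¹² × 1.93×10⁻² / 4.01×10⁻³ = 9.56×10⁻¹¹ F.
U = ½CV² = ½ × 9.56×10⁻¹¹ × (16.8)² = 1.35×10⁻⁸ J.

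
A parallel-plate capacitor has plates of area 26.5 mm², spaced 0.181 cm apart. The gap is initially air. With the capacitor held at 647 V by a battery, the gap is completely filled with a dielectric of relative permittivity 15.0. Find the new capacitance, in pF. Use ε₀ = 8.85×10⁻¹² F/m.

C ≈ 1.94 pF

A = 26.5 mm² = 2.65×10⁻⁵ m².
Initially C₁ = ε₀A/d = 8.85×10⁻¹² × 2.65×10⁻⁵ / 1.81×10⁻³ = 1.30×10⁻¹³ F.
C = κε₀A/d scales with κ, so C₂/C₁ = κ = 15.0.
C₂ = 15.0 × 1.30×10⁻¹³ = 1.94×10⁻¹² F.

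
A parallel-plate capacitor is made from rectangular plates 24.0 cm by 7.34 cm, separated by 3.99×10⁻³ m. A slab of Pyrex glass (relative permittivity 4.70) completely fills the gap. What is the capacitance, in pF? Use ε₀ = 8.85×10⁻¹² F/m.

A = 24.0 × 7.34 cm² = 1.76×10⁻² m².
C = κε₀A/d = 4.70 × 8.85×10⁻¹² × 1.76×10⁻² / 3.99×10⁻³ = 1.84×10⁻¹⁰ F.

C ≈ 184 pF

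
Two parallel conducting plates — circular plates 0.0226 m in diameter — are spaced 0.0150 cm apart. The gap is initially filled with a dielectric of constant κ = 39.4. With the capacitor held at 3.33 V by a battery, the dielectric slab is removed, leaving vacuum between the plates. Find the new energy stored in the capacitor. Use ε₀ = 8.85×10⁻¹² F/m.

131 pJ

A = π(0.0226/2 m)² = 4.01×10⁻⁴ m².
Initially C₁ = κε₀A/d = 39.4 × 8.85×10⁻¹² × 4.01×10⁻⁴ / 1.50×10⁻⁴ = 9.33×10⁻¹⁰ F.
U₁ = 5.17×10⁻⁹ J.
Battery connected ⇒ V is held fixed. C₂ = 0.0254 C₁ and U = ½CV², so U₂/U₁ = C₂/C₁ = 0.0254.
U₂ = 0.0254 × 5.17×10⁻⁹ = 1.31×10⁻¹⁰ J.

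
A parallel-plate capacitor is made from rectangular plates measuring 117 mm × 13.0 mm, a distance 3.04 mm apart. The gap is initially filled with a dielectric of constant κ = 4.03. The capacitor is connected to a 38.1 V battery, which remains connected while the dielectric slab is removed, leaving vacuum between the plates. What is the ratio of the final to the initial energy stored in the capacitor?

Battery connected ⇒ V is held fixed.
C₂ = 0.248 C₁ and U = ½CV², so U₂/U₁ = C₂/C₁ = 0.248.

U₂/U₁ ≈ 0.248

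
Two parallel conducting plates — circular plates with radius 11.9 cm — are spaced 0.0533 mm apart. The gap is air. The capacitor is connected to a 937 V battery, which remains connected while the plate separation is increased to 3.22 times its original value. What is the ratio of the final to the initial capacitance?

C = ε₀A/d scales as 1/d, so C₂/C₁ = d₁/d₂ = 1/3.22 = 0.311.

0.311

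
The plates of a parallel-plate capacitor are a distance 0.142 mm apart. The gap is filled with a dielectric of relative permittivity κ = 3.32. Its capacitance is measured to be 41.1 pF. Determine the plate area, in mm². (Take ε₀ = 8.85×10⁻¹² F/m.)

A = Cd/(κε₀) = 4.11×10⁻¹¹ × 1.42×10⁻⁴ / (3.32 × 8.85×10⁻¹²) = 1.99×10⁻⁴ m².

199 mm²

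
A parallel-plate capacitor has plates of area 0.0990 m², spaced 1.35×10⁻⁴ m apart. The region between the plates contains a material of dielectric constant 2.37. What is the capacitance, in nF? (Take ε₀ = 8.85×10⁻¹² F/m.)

C = κε₀A/d = 2.37 × 8.85×10⁻¹² × 9.90×10⁻² / 1.35×10⁻⁴ = 1.54×10⁻⁸ F.

C ≈ 15.4 nF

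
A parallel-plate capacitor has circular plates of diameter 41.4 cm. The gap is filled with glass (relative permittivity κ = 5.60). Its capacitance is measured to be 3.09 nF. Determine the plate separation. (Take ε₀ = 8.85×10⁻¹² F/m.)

A = π(41.4/2 cm)² = 0.135 m².
d = κε₀A/C = 5.60 × 8.85×10⁻¹² × 0.135 / 3.09×10⁻⁹ = 2.16×10⁻³ m.

d ≈ 2.16 mm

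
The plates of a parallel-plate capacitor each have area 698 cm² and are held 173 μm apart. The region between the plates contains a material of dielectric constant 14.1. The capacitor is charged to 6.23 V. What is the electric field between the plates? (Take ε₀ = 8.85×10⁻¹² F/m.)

E = V/d = 6.23 / 1.73×10⁻⁴ = 3.60×10⁴ V/m.

E ≈ 36.0 kV/m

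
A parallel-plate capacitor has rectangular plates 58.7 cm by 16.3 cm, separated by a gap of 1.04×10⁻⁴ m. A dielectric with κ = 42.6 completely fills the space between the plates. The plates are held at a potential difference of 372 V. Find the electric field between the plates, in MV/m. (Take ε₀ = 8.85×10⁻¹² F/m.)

E = V/d = 372 / 1.04×10⁻⁴ = 3.58×10⁶ V/m.

E ≈ 3.58 MV/m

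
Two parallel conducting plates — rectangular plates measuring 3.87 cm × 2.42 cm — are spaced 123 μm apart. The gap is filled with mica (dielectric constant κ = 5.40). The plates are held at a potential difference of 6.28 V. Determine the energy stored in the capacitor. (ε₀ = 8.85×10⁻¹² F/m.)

7.18 nJ

A = 3.87 × 2.42 cm² = 9.37×10⁻⁴ m².
C = κε₀A/d = 5.40 × 8.85×10⁻¹² × 9.37×10⁻⁴ / 1.23×10⁻⁴ = 3.64×10⁻¹⁰ F.
U = ½CV² = ½ × 3.64×10⁻¹⁰ × (6.28)² = 7.18×10⁻⁹ J.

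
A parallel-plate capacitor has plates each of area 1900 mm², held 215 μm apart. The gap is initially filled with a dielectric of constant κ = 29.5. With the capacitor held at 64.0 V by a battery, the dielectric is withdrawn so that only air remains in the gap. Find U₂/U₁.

Battery connected ⇒ V is held fixed.
C₂ = 0.0339 C₁ and U = ½CV², so U₂/U₁ = C₂/C₁ = 0.0339.

U₂/U₁ ≈ 0.0339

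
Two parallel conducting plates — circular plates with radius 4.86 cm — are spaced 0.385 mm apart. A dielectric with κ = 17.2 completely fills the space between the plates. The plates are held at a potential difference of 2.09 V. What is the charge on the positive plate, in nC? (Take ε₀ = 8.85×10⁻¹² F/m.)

A = π(4.86 cm)² = 7.42×10⁻³ m².
C = κε₀A/d = 17.2 × 8.85×10⁻¹² × 7.42×10⁻³ / 3.85×10⁻⁴ = 2.93×10⁻⁹ F.
Q = CV = 2.93×10⁻⁹ × 2.09 = 6.13×10⁻⁹ C.

6.13 nC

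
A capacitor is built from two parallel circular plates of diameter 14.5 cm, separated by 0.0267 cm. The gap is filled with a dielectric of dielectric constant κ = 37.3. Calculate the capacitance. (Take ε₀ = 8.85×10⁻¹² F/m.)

C ≈ 20.4 nF

A = π(14.5/2 cm)² = 1.65×10⁻² m².
C = κε₀A/d = 37.3 × 8.85×10⁻¹² × 1.65×10⁻² / 2.67×10⁻⁴ = 2.04×10⁻⁸ F.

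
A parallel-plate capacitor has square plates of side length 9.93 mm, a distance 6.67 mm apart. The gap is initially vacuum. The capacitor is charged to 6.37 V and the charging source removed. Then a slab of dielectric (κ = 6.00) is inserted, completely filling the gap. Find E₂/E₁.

E₂/E₁ ≈ 0.167

Isolated ⇒ Q is held fixed.
V₂ = Q/C₂ = V₁/6.00; E = V/d, so E₂/E₁ = (V₂/V₁)(d₁/d₂) = 0.167.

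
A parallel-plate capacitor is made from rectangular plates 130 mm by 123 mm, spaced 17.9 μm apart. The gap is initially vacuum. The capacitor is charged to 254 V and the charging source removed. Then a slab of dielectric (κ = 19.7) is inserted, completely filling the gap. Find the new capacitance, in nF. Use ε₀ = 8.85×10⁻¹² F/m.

C ≈ 156 nF

A = 130 × 123 mm² = 1.60×10⁻² m².
Initially C₁ = ε₀A/d = 8.85×10⁻¹² × 1.60×10⁻² / 1.79×10⁻⁵ = 7.91×10⁻⁹ F.
C = κε₀A/d scales with κ, so C₂/C₁ = κ = 19.7.
C₂ = 19.7 × 7.91×10⁻⁹ = 1.56×10⁻⁷ F.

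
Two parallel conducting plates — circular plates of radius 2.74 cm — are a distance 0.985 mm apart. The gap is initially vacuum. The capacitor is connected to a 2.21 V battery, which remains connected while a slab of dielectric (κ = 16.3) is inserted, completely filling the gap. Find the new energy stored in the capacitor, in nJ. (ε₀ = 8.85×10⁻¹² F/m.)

A = π(2.74 cm)² = 2.36×10⁻³ m².
Initially C₁ = ε₀A/d = 8.85×10⁻¹² × 2.36×10⁻³ / 9.85×10⁻⁴ = 2.12×10⁻¹¹ F.
U₁ = 5.18×10⁻¹¹ J.
Battery connected ⇒ V is held fixed. C₂ = 16.3 C₁ and U = ½CV², so U₂/U₁ = C₂/C₁ = 16.3.
U₂ = 16.3 × 5.18×10⁻¹¹ = 8.44×10⁻¹⁰ J.

U ≈ 0.844 nJ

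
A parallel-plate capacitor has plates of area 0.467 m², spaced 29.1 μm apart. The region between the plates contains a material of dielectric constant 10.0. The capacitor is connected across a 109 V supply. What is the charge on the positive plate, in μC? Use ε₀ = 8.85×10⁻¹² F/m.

C = κε₀A/d = 10.0 × 8.85×10⁻¹² × 0.467 / 2.91×10⁻⁵ = 1.42×10⁻⁶ F.
Q = CV = 1.42×10⁻⁶ × 109 = 1.55×10⁻⁴ C.

155 μC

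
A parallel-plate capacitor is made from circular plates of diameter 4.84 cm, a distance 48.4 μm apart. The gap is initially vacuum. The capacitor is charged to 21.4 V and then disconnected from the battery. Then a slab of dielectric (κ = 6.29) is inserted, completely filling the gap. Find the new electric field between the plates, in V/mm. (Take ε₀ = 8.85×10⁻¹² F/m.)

70.3 V/mm

A = π(4.84/2 cm)² = 1.84×10⁻³ m².
Initially C₁ = ε₀A/d = 8.85×10⁻¹² × 1.84×10⁻³ / 4.84×10⁻⁵ = 3.36×10⁻¹⁰ F.
E₁ = 4.42×10⁵ V/m.
Isolated ⇒ Q is held fixed. V₂ = Q/C₂ = V₁/6.29; E = V/d, so E₂/E₁ = (V₂/V₁)(d₁/d₂) = 0.159.
E₂ = 0.159 × 4.42×10⁵ = 7.03×10⁴ V/m.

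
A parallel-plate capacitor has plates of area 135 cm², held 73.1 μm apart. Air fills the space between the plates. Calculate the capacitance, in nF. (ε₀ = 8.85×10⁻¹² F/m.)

C ≈ 1.63 nF

A = 135 cm² = 1.35×10⁻² m².
C = ε₀A/d = 8.85×10⁻¹² × 1.35×10⁻² / 7.31×10⁻⁵ = 1.63×10⁻⁹ F.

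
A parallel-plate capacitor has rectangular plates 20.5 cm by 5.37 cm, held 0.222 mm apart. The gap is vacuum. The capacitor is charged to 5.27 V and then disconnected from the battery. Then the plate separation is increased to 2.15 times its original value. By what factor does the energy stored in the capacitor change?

Isolated ⇒ Q is held fixed.
C₂ = 0.465 C₁ and U = Q²/(2C), so U₂/U₁ = C₁/C₂ = 2.15.

2.15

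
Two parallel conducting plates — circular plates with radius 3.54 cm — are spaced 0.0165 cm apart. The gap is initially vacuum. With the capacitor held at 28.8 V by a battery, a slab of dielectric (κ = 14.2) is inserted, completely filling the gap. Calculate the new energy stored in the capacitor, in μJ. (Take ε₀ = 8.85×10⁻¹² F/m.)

1.24 μJ

A = π(3.54 cm)² = 3.94×10⁻³ m².
Initially C₁ = ε₀A/d = 8.85×10⁻¹² × 3.94×10⁻³ / 1.65×10⁻⁴ = 2.11×10⁻¹⁰ F.
U₁ = 8.76×10⁻⁸ J.
Battery connected ⇒ V is held fixed. C₂ = 14.2 C₁ and U = ½CV², so U₂/U₁ = C₂/C₁ = 14.2.
U₂ = 14.2 × 8.76×10⁻⁸ = 1.24×10⁻⁶ J.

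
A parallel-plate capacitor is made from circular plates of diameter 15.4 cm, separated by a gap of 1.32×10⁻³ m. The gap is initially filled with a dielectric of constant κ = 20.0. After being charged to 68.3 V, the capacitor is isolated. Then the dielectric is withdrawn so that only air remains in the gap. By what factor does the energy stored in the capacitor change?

Isolated ⇒ Q is held fixed.
C₂ = 0.0500 C₁ and U = Q²/(2C), so U₂/U₁ = C₁/C₂ = 20.0.

20.0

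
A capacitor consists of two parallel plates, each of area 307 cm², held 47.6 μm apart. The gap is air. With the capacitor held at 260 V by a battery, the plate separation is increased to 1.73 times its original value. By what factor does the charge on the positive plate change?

Q₂/Q₁ ≈ 0.578

Battery connected ⇒ V is held fixed.
C₂ = 0.578 C₁ and Q = CV, so Q₂/Q₁ = C₂/C₁ = 0.578.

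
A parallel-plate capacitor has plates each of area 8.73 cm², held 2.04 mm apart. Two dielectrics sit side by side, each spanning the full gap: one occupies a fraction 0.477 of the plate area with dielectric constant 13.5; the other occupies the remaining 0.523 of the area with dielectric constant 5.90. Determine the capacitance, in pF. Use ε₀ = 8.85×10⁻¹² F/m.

36.1 pF

A = 8.73 cm² = 8.73×10⁻⁴ m².
Side-by-side slabs ⇒ two capacitors in parallel, each spanning the full gap.
C₁ = κ₁ε₀A₁/d = 13.5 × 8.85×10⁻¹² × 4.16×10⁻⁴ / 2.04×10⁻³ = 2.44×10⁻¹¹ F.
C₂ = κ₂ε₀A₂/d = 5.90 × 8.85×10⁻¹² × 4.57×10⁻⁴ / 2.04×10⁻³ = 1.17×10⁻¹¹ F.
C = C₁ + C₂ = 3.61×10⁻¹¹ F.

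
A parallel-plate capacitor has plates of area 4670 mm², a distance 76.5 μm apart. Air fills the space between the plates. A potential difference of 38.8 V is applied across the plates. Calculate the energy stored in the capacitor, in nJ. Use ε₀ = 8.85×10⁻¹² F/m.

407 nJ

A = 4670 mm² = 4.67×10⁻³ m².
C = ε₀A/d = 8.85×10⁻¹² × 4.67×10⁻³ / 7.65×10⁻⁵ = 5.40×10⁻¹⁰ F.
U = ½CV² = ½ × 5.40×10⁻¹⁰ × (38.8)² = 4.07×10⁻⁷ J.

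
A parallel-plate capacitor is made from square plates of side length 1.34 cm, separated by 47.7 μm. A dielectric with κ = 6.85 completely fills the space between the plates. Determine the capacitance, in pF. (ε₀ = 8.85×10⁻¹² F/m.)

C ≈ 228 pF

A = (1.34 cm)² = 1.80×10⁻⁴ m².
C = κε₀A/d = 6.85 × 8.85×10⁻¹² × 1.80×10⁻⁴ / 4.77×10⁻⁵ = 2.28×10⁻¹⁰ F.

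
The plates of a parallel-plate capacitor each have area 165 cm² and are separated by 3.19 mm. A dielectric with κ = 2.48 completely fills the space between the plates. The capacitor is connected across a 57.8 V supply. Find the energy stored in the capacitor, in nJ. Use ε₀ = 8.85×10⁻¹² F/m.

U ≈ 190 nJ

A = 165 cm² = 1.65×10⁻² m².
C = κε₀A/d = 2.48 × 8.85×10⁻¹² × 1.65×10⁻² / 3.19×10⁻³ = 1.14×10⁻¹⁰ F.
U = ½CV² = ½ × 1.14×10⁻¹⁰ × (57.8)² = 1.90×10⁻⁷ J.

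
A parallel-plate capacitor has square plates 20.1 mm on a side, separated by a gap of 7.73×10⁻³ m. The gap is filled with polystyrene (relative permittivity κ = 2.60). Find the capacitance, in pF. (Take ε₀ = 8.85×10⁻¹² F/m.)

1.20 pF

A = (20.1 mm)² = 4.04×10⁻⁴ m².
C = κε₀A/d = 2.60 × 8.85×10⁻¹² × 4.04×10⁻⁴ / 7.73×10⁻³ = 1.20×10⁻¹² F.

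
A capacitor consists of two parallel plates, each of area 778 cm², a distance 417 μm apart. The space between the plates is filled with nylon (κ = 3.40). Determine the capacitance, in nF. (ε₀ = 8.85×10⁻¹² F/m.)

C ≈ 5.61 nF

A = 778 cm² = 7.78×10⁻² m².
C = κε₀A/d = 3.40 × 8.85×10⁻¹² × 7.78×10⁻² / 4.17×10⁻⁴ = 5.61×10⁻⁹ F.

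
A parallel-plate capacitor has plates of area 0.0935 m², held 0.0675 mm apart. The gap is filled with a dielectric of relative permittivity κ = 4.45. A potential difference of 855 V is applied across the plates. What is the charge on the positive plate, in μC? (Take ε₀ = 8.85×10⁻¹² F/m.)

C = κε₀A/d = 4.45 × 8.85×10⁻¹² × 9.35×10⁻² / 6.75×10⁻⁵ = 5.46×10⁻⁸ F.
Q = CV = 5.46×10⁻⁸ × 855 = 4.66×10⁻⁵ C.

46.6 μC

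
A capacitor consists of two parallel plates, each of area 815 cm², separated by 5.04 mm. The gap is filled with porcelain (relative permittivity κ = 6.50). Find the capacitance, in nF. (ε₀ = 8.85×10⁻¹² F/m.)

0.930 nF

A = 815 cm² = 8.15×10⁻² m².
C = κε₀A/d = 6.50 × 8.85×10⁻¹² × 8.15×10⁻² / 5.04×10⁻³ = 9.30×10⁻¹⁰ F.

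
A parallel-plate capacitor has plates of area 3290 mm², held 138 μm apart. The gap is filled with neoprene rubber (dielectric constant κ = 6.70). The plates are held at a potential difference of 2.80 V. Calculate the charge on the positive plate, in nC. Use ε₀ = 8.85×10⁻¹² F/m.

Q ≈ 3.96 nC

A = 3290 mm² = 3.29×10⁻³ m².
C = κε₀A/d = 6.70 × 8.85×10⁻¹² × 3.29×10⁻³ / 1.38×10⁻⁴ = 1.41×10⁻⁹ F.
Q = CV = 1.41×10⁻⁹ × 2.80 = 3.96×10⁻⁹ C.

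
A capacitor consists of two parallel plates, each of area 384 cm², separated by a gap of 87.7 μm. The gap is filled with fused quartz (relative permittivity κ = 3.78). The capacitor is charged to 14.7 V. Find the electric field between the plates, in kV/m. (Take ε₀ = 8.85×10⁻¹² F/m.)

E = V/d = 14.7 / 8.77×10⁻⁵ = 1.68×10⁵ V/m.

168 kV/m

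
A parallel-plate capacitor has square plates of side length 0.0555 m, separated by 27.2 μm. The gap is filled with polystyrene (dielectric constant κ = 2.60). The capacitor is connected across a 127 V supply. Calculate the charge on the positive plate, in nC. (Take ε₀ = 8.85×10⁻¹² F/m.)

331 nC

A = (0.0555 m)² = 3.08×10⁻³ m².
C = κε₀A/d = 2.60 × 8.85×10⁻¹² × 3.08×10⁻³ / 2.72×10⁻⁵ = 2.61×10⁻⁹ F.
Q = CV = 2.61×10⁻⁹ × 127 = 3.31×10⁻⁷ C.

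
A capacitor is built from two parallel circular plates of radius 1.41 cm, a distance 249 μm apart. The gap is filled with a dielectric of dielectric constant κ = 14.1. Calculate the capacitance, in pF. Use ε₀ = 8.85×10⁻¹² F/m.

313 pF

A = π(1.41 cm)² = 6.25×10⁻⁴ m².
C = κε₀A/d = 14.1 × 8.85×10⁻¹² × 6.25×10⁻⁴ / 2.49×10⁻⁴ = 3.13×10⁻¹⁰ F.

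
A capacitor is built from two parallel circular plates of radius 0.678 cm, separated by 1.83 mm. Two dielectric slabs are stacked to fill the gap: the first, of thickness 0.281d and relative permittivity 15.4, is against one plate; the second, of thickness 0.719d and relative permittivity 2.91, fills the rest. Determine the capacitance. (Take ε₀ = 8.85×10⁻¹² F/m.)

A = π(0.678 cm)² = 1.44×10⁻⁴ m².
Stacked slabs ⇒ two capacitors in series, each with the full plate area.
C₁ = κ₁ε₀A/d₁ = 15.4 × 8.85×10⁻¹² × 1.44×10⁻⁴ / 5.14×10⁻⁴ = 3.83×10⁻¹¹ F.
C₂ = κ₂ε₀A/d₂ = 2.91 × 8.85×10⁻¹² × 1.44×10⁻⁴ / 1.32×10⁻³ = 2.83×10⁻¹² F.
C = (1/C₁ + 1/C₂)⁻¹ = 2.63×10⁻¹² F.

2.63 pF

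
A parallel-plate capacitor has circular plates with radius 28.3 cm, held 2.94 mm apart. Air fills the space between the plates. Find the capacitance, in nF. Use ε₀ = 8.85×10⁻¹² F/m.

C ≈ 0.757 nF

A = π(28.3 cm)² = 0.252 m².
C = ε₀A/d = 8.85×10⁻¹² × 0.252 / 2.94×10⁻³ = 7.57×10⁻¹⁰ F.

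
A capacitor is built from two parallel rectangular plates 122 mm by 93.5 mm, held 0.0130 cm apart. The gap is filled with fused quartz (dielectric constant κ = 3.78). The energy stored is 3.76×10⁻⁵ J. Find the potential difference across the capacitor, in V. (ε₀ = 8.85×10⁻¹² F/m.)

A = 122 × 93.5 mm² = 1.14×10⁻² m².
C = κε₀A/d = 3.78 × 8.85×10⁻¹² × 1.14×10⁻² / 1.30×10⁻⁴ = 2.94×10⁻⁹ F.
V = √(2U/C) = √(2 × 3.76×10⁻⁵ / 2.94×10⁻⁹) = 1.60×10² V.

160 V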